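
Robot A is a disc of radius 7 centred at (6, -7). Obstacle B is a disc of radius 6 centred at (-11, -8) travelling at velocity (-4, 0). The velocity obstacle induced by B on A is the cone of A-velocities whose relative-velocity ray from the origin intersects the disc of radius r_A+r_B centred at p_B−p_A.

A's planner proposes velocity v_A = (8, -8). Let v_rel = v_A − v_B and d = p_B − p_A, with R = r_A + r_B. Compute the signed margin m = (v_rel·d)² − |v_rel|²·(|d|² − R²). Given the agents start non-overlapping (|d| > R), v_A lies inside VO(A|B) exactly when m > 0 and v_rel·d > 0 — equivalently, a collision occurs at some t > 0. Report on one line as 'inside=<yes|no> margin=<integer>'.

d = (-17, -1),  |d|² = 290;  R = 7+6 = 13,  c = 290−13² = 121
v_rel = (12, -8),  |v_rel|² = 208;  v_rel·d = (12)·(-17) + (-8)·(-1) = -196
208·t² + 392·t + 121 = 0  ⇒  m = (-196)² − 208·121 = 13248
m = 13248 > 0,  v_rel·d = -196 < 0  ⇒  outside

inside=no margin=13248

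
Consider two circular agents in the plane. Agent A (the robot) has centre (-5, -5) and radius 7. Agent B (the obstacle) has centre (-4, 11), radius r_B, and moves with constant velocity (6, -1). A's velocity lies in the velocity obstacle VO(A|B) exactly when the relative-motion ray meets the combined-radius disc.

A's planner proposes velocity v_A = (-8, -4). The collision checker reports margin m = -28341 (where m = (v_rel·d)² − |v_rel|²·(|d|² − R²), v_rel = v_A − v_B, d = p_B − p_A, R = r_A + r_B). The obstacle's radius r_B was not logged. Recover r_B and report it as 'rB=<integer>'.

m = -28341
d = (1, 16);  v_rel = (-14, -3),  |v_rel|² = 205
v_rel×d = (-14)·(16) − (-3)·(1) = -221
since m = R²·205 − (-221)²:  R² = (48841 + -28341) / 205 = 100
R = √100 = 10  ⇒  r_B = 10 − 7 = 3

rB=3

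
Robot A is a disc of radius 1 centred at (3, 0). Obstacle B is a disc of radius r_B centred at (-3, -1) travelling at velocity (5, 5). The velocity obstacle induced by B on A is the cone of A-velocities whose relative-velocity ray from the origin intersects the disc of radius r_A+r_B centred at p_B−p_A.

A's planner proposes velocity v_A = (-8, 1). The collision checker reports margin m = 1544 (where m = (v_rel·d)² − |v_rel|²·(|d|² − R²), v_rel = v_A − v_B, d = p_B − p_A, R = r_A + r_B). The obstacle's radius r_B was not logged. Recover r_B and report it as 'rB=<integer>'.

m = 1544
d = (-6, -1);  v_rel = (-13, -4),  |v_rel|² = 185
v_rel×d = (-13)·(-1) − (-4)·(-6) = -11
since m = R²·185 − (-11)²:  R² = (121 + 1544) / 185 = 9
R = √9 = 3  ⇒  r_B = 3 − 1 = 2

rB=2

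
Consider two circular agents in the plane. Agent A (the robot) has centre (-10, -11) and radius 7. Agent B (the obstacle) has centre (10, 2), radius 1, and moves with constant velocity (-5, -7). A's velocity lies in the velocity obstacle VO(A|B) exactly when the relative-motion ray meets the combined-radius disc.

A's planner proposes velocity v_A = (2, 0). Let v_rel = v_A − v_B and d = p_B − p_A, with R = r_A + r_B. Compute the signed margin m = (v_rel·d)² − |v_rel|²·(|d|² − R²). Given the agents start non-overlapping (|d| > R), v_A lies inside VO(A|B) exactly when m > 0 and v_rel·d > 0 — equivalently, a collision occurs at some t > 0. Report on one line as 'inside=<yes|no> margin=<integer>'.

d = (20, 13),  |d|² = 569;  R = 7+1 = 8,  c = 569−8² = 505
v_rel = (7, 7),  |v_rel|² = 98;  v_rel·d = (7)·(20) + (7)·(13) = 231
98·t² − 462·t + 505 = 0  ⇒  m = 231² − 98·505 = 3871
m = 3871 > 0,  v_rel·d = 231 > 0  ⇒  inside

inside=yes margin=3871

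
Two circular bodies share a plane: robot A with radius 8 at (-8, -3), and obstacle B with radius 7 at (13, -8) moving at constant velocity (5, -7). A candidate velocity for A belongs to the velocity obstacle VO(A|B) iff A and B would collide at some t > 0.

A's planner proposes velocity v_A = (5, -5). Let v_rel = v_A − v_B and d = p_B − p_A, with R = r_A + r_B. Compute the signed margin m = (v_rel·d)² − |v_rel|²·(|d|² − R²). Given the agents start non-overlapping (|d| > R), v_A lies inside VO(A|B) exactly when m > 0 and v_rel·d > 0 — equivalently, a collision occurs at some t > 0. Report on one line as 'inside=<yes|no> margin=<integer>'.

d = (21, -5),  |d|² = 466;  R = 8+7 = 15,  c = 466−15² = 241
v_rel = (0, 2),  |v_rel|² = 4;  v_rel·d = (0)·(21) + (2)·(-5) = -10
4·t² + 20·t + 241 = 0  ⇒  m = (-10)² − 4·241 = -864
m = -864 < 0,  v_rel·d = -10 < 0  ⇒  outside

inside=no margin=-864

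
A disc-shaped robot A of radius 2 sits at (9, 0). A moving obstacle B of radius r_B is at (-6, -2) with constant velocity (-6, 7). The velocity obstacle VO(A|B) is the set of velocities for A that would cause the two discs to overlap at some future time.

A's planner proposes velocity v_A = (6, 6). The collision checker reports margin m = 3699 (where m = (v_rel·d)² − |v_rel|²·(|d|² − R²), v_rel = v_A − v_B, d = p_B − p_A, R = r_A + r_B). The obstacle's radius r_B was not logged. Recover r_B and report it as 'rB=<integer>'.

m = 3699
d = (-15, -2);  v_rel = (12, -1),  |v_rel|² = 145
v_rel×d = (12)·(-2) − (-1)·(-15) = -39
since m = R²·145 − (-39)²:  R² = (1521 + 3699) / 145 = 36
R = √36 = 6  ⇒  r_B = 6 − 2 = 4

rB=4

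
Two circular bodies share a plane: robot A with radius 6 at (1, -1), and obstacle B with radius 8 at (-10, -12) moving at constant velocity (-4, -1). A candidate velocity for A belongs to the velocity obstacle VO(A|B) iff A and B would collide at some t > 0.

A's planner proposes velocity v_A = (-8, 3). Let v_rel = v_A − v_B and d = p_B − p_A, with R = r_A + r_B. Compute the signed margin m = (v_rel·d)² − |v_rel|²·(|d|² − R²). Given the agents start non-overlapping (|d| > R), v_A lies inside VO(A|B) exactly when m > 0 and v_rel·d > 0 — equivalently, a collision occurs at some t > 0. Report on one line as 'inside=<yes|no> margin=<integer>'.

d = (-11, -11),  |d|² = 242;  R = 6+8 = 14,  c = 242−14² = 46
v_rel = (-4, 4),  |v_rel|² = 32;  v_rel·d = (-4)·(-11) + (4)·(-11) = 0
32·t² − 0·t + 46 = 0  ⇒  m = 0² − 32·46 = -1472
m = -1472 < 0,  v_rel·d = 0 = 0  ⇒  outside

inside=no margin=-1472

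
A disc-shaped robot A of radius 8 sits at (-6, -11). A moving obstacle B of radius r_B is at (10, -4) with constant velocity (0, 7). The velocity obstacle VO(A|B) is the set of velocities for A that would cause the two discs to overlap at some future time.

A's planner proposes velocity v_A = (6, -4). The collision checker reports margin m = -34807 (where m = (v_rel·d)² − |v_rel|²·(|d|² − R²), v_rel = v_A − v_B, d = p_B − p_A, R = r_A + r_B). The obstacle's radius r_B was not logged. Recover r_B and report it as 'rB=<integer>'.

m = -34807
d = (16, 7);  v_rel = (6, -11),  |v_rel|² = 157
v_rel×d = (6)·(7) − (-11)·(16) = 218
since m = R²·157 − 218²:  R² = (47524 + -34807) / 157 = 81
R = √81 = 9  ⇒  r_B = 9 − 8 = 1

rB=1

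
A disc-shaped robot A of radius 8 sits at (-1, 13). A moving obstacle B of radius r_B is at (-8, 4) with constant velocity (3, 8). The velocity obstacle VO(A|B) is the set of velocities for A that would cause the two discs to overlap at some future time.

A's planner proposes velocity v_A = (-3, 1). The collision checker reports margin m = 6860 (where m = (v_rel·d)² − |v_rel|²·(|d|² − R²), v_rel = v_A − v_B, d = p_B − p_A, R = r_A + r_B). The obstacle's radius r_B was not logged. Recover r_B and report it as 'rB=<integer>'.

m = 6860
d = (-7, -9);  v_rel = (-6, -7),  |v_rel|² = 85
v_rel×d = (-6)·(-9) − (-7)·(-7) = 5
since m = R²·85 − 5²:  R² = (25 + 6860) / 85 = 81
R = √81 = 9  ⇒  r_B = 9 − 8 = 1

rB=1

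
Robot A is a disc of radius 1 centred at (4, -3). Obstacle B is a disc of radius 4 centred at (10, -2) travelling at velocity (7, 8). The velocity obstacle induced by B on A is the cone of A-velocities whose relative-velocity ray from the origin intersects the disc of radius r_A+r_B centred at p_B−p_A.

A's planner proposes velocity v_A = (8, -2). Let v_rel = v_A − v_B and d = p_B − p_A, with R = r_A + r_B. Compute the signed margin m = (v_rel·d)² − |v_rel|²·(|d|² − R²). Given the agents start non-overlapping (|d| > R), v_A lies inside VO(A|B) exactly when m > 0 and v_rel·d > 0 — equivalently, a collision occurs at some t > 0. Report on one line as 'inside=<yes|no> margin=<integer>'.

d = (6, 1),  |d|² = 37;  R = 1+4 = 5,  c = 37−5² = 12
v_rel = (1, -10),  |v_rel|² = 101;  v_rel·d = (1)·(6) + (-10)·(1) = -4
101·t² + 8·t + 12 = 0  ⇒  m = (-4)² − 101·12 = -1196
m = -1196 < 0,  v_rel·d = -4 < 0  ⇒  outside

inside=no margin=-1196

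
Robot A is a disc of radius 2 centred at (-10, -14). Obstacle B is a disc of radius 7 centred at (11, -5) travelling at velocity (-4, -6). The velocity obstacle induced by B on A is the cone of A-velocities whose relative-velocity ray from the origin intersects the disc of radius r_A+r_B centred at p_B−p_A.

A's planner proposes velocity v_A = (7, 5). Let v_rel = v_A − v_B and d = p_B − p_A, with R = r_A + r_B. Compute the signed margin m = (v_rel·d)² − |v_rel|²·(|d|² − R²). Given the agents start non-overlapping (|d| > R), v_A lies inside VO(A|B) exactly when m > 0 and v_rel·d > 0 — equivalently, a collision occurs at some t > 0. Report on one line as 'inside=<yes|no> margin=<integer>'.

d = (21, 9),  |d|² = 522;  R = 2+7 = 9,  c = 522−9² = 441
v_rel = (11, 11),  |v_rel|² = 242;  v_rel·d = (11)·(21) + (11)·(9) = 330
242·t² − 660·t + 441 = 0  ⇒  m = 330² − 242·441 = 2178
m = 2178 > 0,  v_rel·d = 330 > 0  ⇒  inside

inside=yes margin=2178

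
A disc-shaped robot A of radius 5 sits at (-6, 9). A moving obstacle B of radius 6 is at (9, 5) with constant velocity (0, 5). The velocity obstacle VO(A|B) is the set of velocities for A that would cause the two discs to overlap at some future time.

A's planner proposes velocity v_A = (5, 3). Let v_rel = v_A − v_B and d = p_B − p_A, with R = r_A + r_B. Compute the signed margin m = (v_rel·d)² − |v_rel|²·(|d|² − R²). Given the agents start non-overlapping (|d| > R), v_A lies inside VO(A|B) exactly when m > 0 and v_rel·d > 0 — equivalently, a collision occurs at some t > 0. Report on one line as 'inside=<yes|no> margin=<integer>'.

d = (15, -4),  |d|² = 241;  R = 5+6 = 11,  c = 241−11² = 120
v_rel = (5, -2),  |v_rel|² = 29;  v_rel·d = (5)·(15) + (-2)·(-4) = 83
29·t² − 166·t + 120 = 0  ⇒  m = 83² − 29·120 = 3409
m = 3409 > 0,  v_rel·d = 83 > 0  ⇒  inside

inside=yes margin=3409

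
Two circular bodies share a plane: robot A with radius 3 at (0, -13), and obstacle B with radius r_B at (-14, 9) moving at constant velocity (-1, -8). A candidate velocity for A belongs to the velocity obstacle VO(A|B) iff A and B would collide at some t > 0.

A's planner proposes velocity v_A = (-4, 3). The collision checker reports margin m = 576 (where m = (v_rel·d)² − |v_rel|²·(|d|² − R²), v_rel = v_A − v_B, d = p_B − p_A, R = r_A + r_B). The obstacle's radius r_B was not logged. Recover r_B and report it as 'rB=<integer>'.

m = 576
d = (-14, 22);  v_rel = (-3, 11),  |v_rel|² = 130
v_rel×d = (-3)·(22) − (11)·(-14) = 88
since m = R²·130 − 88²:  R² = (7744 + 576) / 130 = 64
R = √64 = 8  ⇒  r_B = 8 − 3 = 5

rB=5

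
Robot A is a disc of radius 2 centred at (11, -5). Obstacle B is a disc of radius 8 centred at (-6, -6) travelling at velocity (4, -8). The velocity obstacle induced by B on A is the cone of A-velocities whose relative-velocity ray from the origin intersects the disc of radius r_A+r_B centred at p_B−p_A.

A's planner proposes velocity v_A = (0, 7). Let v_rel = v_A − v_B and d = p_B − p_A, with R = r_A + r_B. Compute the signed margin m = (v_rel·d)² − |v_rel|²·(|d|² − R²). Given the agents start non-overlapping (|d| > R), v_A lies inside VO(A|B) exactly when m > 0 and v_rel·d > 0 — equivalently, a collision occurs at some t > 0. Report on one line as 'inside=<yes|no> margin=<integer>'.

d = (-17, -1),  |d|² = 290;  R = 2+8 = 10,  c = 290−10² = 190
v_rel = (-4, 15),  |v_rel|² = 241;  v_rel·d = (-4)·(-17) + (15)·(-1) = 53
241·t² − 106·t + 190 = 0  ⇒  m = 53² − 241·190 = -42981
m = -42981 < 0,  v_rel·d = 53 > 0  ⇒  outside

inside=no margin=-42981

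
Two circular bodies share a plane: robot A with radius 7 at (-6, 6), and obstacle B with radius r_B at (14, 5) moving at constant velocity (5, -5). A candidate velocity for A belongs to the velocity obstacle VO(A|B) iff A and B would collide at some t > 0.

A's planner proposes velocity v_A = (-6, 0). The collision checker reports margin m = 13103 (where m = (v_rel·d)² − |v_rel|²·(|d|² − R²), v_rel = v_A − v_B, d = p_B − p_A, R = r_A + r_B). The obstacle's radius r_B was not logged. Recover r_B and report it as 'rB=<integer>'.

m = 13103
d = (20, -1);  v_rel = (-11, 5),  |v_rel|² = 146
v_rel×d = (-11)·(-1) − (5)·(20) = -89
since m = R²·146 − (-89)²:  R² = (7921 + 13103) / 146 = 144
R = √144 = 12  ⇒  r_B = 12 − 7 = 5

rB=5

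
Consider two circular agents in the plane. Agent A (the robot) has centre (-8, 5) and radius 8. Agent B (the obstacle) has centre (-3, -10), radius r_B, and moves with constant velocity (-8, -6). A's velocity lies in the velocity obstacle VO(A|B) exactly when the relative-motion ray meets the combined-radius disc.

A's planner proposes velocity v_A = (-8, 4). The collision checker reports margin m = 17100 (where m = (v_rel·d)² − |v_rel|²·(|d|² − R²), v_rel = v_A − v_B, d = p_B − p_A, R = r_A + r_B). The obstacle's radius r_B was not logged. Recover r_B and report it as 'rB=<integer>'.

m = 17100
d = (5, -15);  v_rel = (0, 10),  |v_rel|² = 100
v_rel×d = (0)·(-15) − (10)·(5) = -50
since m = R²·100 − (-50)²:  R² = (2500 + 17100) / 100 = 196
R = √196 = 14  ⇒  r_B = 14 − 8 = 6

rB=6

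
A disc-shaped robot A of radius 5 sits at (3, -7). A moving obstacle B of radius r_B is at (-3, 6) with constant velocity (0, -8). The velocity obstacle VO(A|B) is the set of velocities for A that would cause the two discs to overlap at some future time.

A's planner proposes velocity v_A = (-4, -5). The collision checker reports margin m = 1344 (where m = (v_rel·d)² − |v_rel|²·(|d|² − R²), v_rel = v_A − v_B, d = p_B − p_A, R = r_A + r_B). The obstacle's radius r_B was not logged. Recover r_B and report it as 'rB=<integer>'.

m = 1344
d = (-6, 13);  v_rel = (-4, 3),  |v_rel|² = 25
v_rel×d = (-4)·(13) − (3)·(-6) = -34
since m = R²·25 − (-34)²:  R² = (1156 + 1344) / 25 = 100
R = √100 = 10  ⇒  r_B = 10 − 5 = 5

rB=5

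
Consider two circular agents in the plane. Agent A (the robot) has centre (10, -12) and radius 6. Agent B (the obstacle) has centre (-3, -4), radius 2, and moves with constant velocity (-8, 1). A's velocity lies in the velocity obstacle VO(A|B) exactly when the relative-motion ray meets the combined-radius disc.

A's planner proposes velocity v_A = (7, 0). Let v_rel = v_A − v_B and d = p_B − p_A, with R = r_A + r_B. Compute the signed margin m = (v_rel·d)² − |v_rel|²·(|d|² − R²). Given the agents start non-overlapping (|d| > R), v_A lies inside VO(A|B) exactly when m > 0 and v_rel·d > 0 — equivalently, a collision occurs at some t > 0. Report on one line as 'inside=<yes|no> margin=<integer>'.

d = (-13, 8),  |d|² = 233;  R = 6+2 = 8,  c = 233−8² = 169
v_rel = (15, -1),  |v_rel|² = 226;  v_rel·d = (15)·(-13) + (-1)·(8) = -203
226·t² + 406·t + 169 = 0  ⇒  m = (-203)² − 226·169 = 3015
m = 3015 > 0,  v_rel·d = -203 < 0  ⇒  outside

inside=no margin=3015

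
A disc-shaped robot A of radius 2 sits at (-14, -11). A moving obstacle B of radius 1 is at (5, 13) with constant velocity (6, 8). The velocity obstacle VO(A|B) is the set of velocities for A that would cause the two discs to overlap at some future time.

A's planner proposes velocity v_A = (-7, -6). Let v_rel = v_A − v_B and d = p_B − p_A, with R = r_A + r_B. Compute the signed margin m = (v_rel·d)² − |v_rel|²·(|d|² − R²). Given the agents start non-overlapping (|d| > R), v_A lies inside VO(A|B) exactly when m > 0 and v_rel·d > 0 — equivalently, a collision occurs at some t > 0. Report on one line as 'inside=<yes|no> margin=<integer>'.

d = (19, 24),  |d|² = 937;  R = 2+1 = 3,  c = 937−3² = 928
v_rel = (-13, -14),  |v_rel|² = 365;  v_rel·d = (-13)·(19) + (-14)·(24) = -583
365·t² + 1166·t + 928 = 0  ⇒  m = (-583)² − 365·928 = 1169
m = 1169 > 0,  v_rel·d = -583 < 0  ⇒  outside

inside=no margin=1169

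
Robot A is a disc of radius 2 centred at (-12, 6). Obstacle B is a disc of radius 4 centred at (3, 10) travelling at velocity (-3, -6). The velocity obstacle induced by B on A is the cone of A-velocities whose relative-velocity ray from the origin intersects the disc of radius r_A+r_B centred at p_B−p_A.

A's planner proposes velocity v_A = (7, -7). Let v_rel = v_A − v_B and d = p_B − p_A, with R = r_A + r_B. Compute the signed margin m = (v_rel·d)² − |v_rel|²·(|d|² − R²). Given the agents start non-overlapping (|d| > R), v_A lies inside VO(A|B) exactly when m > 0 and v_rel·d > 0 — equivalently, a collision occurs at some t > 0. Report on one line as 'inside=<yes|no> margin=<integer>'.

d = (15, 4),  |d|² = 241;  R = 2+4 = 6,  c = 241−6² = 205
v_rel = (10, -1),  |v_rel|² = 101;  v_rel·d = (10)·(15) + (-1)·(4) = 146
101·t² − 292·t + 205 = 0  ⇒  m = 146² − 101·205 = 611
m = 611 > 0,  v_rel·d = 146 > 0  ⇒  inside

inside=yes margin=611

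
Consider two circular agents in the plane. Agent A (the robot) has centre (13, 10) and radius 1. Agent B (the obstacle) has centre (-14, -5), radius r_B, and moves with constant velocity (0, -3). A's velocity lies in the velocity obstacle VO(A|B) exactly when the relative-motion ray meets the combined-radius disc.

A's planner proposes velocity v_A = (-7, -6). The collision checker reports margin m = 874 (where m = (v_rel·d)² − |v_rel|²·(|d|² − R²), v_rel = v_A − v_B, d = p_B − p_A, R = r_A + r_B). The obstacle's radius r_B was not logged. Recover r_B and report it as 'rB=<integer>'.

m = 874
d = (-27, -15);  v_rel = (-7, -3),  |v_rel|² = 58
v_rel×d = (-7)·(-15) − (-3)·(-27) = 24
since m = R²·58 − 24²:  R² = (576 + 874) / 58 = 25
R = √25 = 5  ⇒  r_B = 5 − 1 = 4

rB=4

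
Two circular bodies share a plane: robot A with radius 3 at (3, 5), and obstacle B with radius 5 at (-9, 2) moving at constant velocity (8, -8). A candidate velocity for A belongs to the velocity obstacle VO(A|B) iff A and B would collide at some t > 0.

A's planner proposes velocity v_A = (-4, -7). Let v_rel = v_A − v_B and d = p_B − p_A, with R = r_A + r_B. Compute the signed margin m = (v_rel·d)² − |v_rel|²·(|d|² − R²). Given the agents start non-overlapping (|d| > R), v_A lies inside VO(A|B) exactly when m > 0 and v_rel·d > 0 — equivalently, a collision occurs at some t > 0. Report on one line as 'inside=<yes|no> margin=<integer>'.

d = (-12, -3),  |d|² = 153;  R = 3+5 = 8,  c = 153−8² = 89
v_rel = (-12, 1),  |v_rel|² = 145;  v_rel·d = (-12)·(-12) + (1)·(-3) = 141
145·t² − 282·t + 89 = 0  ⇒  m = 141² − 145·89 = 6976
m = 6976 > 0,  v_rel·d = 141 > 0  ⇒  inside

inside=yes margin=6976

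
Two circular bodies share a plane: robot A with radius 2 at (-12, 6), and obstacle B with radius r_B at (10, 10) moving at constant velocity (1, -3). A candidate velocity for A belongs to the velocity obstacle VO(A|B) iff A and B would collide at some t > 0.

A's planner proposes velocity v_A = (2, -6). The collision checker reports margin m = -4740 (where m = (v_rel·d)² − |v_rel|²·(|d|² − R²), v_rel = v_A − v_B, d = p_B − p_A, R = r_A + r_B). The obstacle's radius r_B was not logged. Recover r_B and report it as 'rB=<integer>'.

m = -4740
d = (22, 4);  v_rel = (1, -3),  |v_rel|² = 10
v_rel×d = (1)·(4) − (-3)·(22) = 70
since m = R²·10 − 70²:  R² = (4900 + -4740) / 10 = 16
R = √16 = 4  ⇒  r_B = 4 − 2 = 2

rB=2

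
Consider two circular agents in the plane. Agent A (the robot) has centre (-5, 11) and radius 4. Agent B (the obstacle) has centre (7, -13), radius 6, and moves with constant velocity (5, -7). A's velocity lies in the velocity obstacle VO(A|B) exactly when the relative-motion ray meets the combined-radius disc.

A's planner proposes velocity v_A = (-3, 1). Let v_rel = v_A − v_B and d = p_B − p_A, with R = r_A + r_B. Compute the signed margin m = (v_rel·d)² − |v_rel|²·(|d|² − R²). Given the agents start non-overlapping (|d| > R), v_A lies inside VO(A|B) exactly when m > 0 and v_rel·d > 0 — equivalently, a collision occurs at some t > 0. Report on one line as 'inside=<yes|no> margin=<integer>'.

d = (12, -24),  |d|² = 720;  R = 4+6 = 10,  c = 720−10² = 620
v_rel = (-8, 8),  |v_rel|² = 128;  v_rel·d = (-8)·(12) + (8)·(-24) = -288
128·t² + 576·t + 620 = 0  ⇒  m = (-288)² − 128·620 = 3584
m = 3584 > 0,  v_rel·d = -288 < 0  ⇒  outside

inside=no margin=3584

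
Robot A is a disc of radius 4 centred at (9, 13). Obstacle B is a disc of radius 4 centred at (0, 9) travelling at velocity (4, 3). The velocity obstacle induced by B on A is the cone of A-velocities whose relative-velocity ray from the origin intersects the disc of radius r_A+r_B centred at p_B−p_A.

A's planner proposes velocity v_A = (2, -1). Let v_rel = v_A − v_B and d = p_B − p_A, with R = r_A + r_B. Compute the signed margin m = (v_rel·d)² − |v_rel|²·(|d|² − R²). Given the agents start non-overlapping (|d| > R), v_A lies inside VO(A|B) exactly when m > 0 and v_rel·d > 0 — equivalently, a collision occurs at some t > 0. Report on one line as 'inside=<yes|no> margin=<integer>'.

d = (-9, -4),  |d|² = 97;  R = 4+4 = 8,  c = 97−8² = 33
v_rel = (-2, -4),  |v_rel|² = 20;  v_rel·d = (-2)·(-9) + (-4)·(-4) = 34
20·t² − 68·t + 33 = 0  ⇒  m = 34² − 20·33 = 496
m = 496 > 0,  v_rel·d = 34 > 0  ⇒  inside

inside=yes margin=496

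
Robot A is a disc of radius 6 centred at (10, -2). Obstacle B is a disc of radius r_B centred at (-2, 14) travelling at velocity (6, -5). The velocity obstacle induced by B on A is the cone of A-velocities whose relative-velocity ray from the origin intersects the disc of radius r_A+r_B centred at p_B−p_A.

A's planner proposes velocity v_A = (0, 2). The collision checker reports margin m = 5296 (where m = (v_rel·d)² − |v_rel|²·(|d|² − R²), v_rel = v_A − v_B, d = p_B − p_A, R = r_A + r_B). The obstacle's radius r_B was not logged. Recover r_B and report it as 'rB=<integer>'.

m = 5296
d = (-12, 16);  v_rel = (-6, 7),  |v_rel|² = 85
v_rel×d = (-6)·(16) − (7)·(-12) = -12
since m = R²·85 − (-12)²:  R² = (144 + 5296) / 85 = 64
R = √64 = 8  ⇒  r_B = 8 − 6 = 2

rB=2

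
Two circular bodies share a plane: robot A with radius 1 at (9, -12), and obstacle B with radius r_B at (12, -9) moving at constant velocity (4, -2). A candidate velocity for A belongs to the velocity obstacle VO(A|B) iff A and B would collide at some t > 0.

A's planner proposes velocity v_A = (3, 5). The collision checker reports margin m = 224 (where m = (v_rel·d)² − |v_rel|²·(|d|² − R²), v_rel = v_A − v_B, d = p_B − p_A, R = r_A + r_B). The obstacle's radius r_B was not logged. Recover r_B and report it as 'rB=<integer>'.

m = 224
d = (3, 3);  v_rel = (-1, 7),  |v_rel|² = 50
v_rel×d = (-1)·(3) − (7)·(3) = -24
since m = R²·50 − (-24)²:  R² = (576 + 224) / 50 = 16
R = √16 = 4  ⇒  r_B = 4 − 1 = 3

rB=3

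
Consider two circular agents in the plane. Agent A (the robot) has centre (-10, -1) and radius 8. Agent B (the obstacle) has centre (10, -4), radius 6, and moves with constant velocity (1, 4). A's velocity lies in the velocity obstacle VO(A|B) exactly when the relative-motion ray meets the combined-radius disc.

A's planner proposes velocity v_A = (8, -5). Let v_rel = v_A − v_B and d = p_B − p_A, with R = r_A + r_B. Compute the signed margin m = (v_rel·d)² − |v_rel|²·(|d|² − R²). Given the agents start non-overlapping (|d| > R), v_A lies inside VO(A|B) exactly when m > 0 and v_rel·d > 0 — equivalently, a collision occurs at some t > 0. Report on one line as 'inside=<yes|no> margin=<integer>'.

d = (20, -3),  |d|² = 409;  R = 8+6 = 14,  c = 409−14² = 213
v_rel = (7, -9),  |v_rel|² = 130;  v_rel·d = (7)·(20) + (-9)·(-3) = 167
130·t² − 334·t + 213 = 0  ⇒  m = 167² − 130·213 = 199
m = 199 > 0,  v_rel·d = 167 > 0  ⇒  inside

inside=yes margin=199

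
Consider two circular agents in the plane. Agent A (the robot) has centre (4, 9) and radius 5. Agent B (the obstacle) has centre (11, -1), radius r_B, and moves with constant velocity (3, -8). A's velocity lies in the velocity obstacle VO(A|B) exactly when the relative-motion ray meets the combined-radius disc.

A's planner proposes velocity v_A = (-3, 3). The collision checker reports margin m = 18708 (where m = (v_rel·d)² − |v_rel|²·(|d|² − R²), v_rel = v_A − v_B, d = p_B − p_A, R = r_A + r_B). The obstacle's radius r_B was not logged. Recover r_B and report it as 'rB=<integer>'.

m = 18708
d = (7, -10);  v_rel = (-6, 11),  |v_rel|² = 157
v_rel×d = (-6)·(-10) − (11)·(7) = -17
since m = R²·157 − (-17)²:  R² = (289 + 18708) / 157 = 121
R = √121 = 11  ⇒  r_B = 11 − 5 = 6

rB=6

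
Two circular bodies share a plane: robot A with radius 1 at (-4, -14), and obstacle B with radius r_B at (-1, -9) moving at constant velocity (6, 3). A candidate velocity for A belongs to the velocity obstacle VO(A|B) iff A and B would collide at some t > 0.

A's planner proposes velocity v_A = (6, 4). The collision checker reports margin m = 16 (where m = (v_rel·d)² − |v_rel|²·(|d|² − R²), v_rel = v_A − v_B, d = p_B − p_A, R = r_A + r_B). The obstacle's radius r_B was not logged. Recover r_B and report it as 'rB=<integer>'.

m = 16
d = (3, 5);  v_rel = (0, 1),  |v_rel|² = 1
v_rel×d = (0)·(5) − (1)·(3) = -3
since m = R²·1 − (-3)²:  R² = (9 + 16) / 1 = 25
R = √25 = 5  ⇒  r_B = 5 − 1 = 4

rB=4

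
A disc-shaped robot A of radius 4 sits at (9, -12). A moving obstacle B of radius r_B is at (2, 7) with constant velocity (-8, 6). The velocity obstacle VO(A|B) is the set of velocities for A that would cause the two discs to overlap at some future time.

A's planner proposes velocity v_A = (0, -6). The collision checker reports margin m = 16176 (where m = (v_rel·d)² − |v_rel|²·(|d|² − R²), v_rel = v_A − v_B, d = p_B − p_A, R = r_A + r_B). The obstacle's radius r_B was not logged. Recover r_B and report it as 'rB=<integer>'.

m = 16176
d = (-7, 19);  v_rel = (8, -12),  |v_rel|² = 208
v_rel×d = (8)·(19) − (-12)·(-7) = 68
since m = R²·208 − 68²:  R² = (4624 + 16176) / 208 = 100
R = √100 = 10  ⇒  r_B = 10 − 4 = 6

rB=6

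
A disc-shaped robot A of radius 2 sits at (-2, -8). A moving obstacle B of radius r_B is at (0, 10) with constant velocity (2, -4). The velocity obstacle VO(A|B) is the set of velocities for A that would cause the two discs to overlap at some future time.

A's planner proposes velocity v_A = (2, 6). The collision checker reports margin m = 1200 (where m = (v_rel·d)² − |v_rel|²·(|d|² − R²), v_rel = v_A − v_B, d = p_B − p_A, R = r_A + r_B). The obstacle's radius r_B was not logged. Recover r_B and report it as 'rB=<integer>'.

m = 1200
d = (2, 18);  v_rel = (0, 10),  |v_rel|² = 100
v_rel×d = (0)·(18) − (10)·(2) = -20
since m = R²·100 − (-20)²:  R² = (400 + 1200) / 100 = 16
R = √16 = 4  ⇒  r_B = 4 − 2 = 2

rB=2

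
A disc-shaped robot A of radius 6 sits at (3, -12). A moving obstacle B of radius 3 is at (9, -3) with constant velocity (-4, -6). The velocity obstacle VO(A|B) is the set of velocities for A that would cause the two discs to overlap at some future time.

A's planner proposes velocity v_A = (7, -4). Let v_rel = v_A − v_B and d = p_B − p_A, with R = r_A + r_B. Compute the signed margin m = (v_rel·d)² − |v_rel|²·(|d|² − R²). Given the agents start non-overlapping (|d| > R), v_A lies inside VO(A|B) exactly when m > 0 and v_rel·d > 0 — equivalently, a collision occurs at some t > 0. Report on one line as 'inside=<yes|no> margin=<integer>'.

d = (6, 9),  |d|² = 117;  R = 6+3 = 9,  c = 117−9² = 36
v_rel = (11, 2),  |v_rel|² = 125;  v_rel·d = (11)·(6) + (2)·(9) = 84
125·t² − 168·t + 36 = 0  ⇒  m = 84² − 125·36 = 2556
m = 2556 > 0,  v_rel·d = 84 > 0  ⇒  inside

inside=yes margin=2556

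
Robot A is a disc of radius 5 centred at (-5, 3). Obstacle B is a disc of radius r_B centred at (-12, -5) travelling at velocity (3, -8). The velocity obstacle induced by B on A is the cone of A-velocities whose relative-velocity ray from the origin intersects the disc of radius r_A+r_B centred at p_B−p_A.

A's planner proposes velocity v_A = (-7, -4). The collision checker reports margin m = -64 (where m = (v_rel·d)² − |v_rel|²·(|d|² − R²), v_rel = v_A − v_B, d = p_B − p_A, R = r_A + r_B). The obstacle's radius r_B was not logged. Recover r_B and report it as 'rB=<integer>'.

m = -64
d = (-7, -8);  v_rel = (-10, 4),  |v_rel|² = 116
v_rel×d = (-10)·(-8) − (4)·(-7) = 108
since m = R²·116 − 108²:  R² = (11664 + -64) / 116 = 100
R = √100 = 10  ⇒  r_B = 10 − 5 = 5

rB=5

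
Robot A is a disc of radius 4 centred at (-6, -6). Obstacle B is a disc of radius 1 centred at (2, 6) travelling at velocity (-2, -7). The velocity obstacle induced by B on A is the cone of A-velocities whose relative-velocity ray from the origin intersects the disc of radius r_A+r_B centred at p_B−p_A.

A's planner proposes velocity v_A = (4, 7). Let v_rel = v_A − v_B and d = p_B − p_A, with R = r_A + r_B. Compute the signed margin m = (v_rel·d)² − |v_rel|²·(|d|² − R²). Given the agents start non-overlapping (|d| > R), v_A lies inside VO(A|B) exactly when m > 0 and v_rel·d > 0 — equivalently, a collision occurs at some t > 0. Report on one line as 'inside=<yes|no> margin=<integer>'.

d = (8, 12),  |d|² = 208;  R = 4+1 = 5,  c = 208−5² = 183
v_rel = (6, 14),  |v_rel|² = 232;  v_rel·d = (6)·(8) + (14)·(12) = 216
232·t² − 432·t + 183 = 0  ⇒  m = 216² − 232·183 = 4200
m = 4200 > 0,  v_rel·d = 216 > 0  ⇒  inside

inside=yes margin=4200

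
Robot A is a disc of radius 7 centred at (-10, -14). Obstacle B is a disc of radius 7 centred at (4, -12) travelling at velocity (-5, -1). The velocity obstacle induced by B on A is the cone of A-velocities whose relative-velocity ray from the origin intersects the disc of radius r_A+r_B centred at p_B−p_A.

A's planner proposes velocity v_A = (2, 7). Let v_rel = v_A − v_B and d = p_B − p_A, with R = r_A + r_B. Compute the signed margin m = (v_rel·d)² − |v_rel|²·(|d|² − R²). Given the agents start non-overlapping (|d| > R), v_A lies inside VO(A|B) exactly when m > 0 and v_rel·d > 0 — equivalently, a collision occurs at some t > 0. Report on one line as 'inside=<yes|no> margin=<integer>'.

d = (14, 2),  |d|² = 200;  R = 7+7 = 14,  c = 200−14² = 4
v_rel = (7, 8),  |v_rel|² = 113;  v_rel·d = (7)·(14) + (8)·(2) = 114
113·t² − 228·t + 4 = 0  ⇒  m = 114² − 113·4 = 12544
m = 12544 > 0,  v_rel·d = 114 > 0  ⇒  inside

inside=yes margin=12544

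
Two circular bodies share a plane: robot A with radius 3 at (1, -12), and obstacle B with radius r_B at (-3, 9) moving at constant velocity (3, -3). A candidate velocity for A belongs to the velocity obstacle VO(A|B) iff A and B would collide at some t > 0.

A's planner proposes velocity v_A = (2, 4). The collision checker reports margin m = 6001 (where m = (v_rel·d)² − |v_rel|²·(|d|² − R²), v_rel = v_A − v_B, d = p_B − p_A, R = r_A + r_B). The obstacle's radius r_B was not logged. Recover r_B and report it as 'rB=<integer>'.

m = 6001
d = (-4, 21);  v_rel = (-1, 7),  |v_rel|² = 50
v_rel×d = (-1)·(21) − (7)·(-4) = 7
since m = R²·50 − 7²:  R² = (49 + 6001) / 50 = 121
R = √121 = 11  ⇒  r_B = 11 − 3 = 8

rB=8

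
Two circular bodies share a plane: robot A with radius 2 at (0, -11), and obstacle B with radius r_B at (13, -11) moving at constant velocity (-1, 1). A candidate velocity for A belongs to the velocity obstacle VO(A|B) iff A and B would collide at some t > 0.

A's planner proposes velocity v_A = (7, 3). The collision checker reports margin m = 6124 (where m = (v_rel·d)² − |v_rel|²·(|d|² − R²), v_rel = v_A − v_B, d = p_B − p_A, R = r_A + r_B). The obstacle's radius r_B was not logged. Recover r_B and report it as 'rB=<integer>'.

m = 6124
d = (13, 0);  v_rel = (8, 2),  |v_rel|² = 68
v_rel×d = (8)·(0) − (2)·(13) = -26
since m = R²·68 − (-26)²:  R² = (676 + 6124) / 68 = 100
R = √100 = 10  ⇒  r_B = 10 − 2 = 8

rB=8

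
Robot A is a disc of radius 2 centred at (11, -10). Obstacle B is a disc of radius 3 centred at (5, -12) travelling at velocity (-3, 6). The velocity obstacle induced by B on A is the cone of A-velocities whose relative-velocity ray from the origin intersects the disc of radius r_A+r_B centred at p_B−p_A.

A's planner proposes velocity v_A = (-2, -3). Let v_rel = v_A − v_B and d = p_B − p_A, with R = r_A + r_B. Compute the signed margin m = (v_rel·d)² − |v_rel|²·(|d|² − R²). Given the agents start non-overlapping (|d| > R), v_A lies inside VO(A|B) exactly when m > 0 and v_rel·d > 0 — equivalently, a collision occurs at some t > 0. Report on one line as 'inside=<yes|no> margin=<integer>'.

d = (-6, -2),  |d|² = 40;  R = 2+3 = 5,  c = 40−5² = 15
v_rel = (1, -9),  |v_rel|² = 82;  v_rel·d = (1)·(-6) + (-9)·(-2) = 12
82·t² − 24·t + 15 = 0  ⇒  m = 12² − 82·15 = -1086
m = -1086 < 0,  v_rel·d = 12 > 0  ⇒  outside

inside=no margin=-1086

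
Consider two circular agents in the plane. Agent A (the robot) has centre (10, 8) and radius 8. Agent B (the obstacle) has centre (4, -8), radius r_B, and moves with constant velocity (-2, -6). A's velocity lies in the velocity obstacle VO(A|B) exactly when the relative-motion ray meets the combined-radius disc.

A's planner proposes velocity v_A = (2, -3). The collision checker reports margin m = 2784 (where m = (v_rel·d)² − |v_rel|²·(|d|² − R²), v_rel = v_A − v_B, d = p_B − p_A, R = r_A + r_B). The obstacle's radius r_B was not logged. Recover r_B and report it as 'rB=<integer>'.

m = 2784
d = (-6, -16);  v_rel = (4, 3),  |v_rel|² = 25
v_rel×d = (4)·(-16) − (3)·(-6) = -46
since m = R²·25 − (-46)²:  R² = (2116 + 2784) / 25 = 196
R = √196 = 14  ⇒  r_B = 14 − 8 = 6

rB=6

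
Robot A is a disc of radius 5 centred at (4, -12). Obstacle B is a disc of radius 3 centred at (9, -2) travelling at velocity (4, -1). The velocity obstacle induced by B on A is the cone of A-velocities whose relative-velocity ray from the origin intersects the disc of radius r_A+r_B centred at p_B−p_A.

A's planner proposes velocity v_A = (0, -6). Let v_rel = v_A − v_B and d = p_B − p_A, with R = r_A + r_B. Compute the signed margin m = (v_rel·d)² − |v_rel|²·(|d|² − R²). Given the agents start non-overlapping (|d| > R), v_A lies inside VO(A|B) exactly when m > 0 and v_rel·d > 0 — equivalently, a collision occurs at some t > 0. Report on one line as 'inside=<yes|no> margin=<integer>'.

d = (5, 10),  |d|² = 125;  R = 5+3 = 8,  c = 125−8² = 61
v_rel = (-4, -5),  |v_rel|² = 41;  v_rel·d = (-4)·(5) + (-5)·(10) = -70
41·t² + 140·t + 61 = 0  ⇒  m = (-70)² − 41·61 = 2399
m = 2399 > 0,  v_rel·d = -70 < 0  ⇒  outside

inside=no margin=2399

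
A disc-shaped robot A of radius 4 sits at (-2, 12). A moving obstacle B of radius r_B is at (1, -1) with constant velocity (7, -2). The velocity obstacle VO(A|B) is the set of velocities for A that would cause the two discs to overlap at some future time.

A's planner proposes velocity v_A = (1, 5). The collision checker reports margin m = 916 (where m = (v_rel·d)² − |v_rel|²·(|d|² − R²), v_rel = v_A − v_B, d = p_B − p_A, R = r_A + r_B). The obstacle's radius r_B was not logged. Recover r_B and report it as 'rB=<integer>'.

m = 916
d = (3, -13);  v_rel = (-6, 7),  |v_rel|² = 85
v_rel×d = (-6)·(-13) − (7)·(3) = 57
since m = R²·85 − 57²:  R² = (3249 + 916) / 85 = 49
R = √49 = 7  ⇒  r_B = 7 − 4 = 3

rB=3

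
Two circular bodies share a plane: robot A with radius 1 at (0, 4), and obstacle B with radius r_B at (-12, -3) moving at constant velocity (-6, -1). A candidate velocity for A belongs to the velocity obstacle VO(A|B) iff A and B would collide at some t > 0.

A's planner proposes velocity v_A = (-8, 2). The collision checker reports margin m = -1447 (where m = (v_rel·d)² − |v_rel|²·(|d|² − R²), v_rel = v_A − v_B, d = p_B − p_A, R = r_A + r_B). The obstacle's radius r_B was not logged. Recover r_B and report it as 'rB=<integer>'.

m = -1447
d = (-12, -7);  v_rel = (-2, 3),  |v_rel|² = 13
v_rel×d = (-2)·(-7) − (3)·(-12) = 50
since m = R²·13 − 50²:  R² = (2500 + -1447) / 13 = 81
R = √81 = 9  ⇒  r_B = 9 − 1 = 8

rB=8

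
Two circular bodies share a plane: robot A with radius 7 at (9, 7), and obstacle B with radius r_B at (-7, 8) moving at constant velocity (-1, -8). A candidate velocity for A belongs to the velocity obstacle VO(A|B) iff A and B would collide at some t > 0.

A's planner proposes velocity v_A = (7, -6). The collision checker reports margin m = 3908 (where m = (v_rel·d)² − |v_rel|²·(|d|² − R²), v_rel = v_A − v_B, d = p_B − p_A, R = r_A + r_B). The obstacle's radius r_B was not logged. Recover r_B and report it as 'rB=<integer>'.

m = 3908
d = (-16, 1);  v_rel = (8, 2),  |v_rel|² = 68
v_rel×d = (8)·(1) − (2)·(-16) = 40
since m = R²·68 − 40²:  R² = (1600 + 3908) / 68 = 81
R = √81 = 9  ⇒  r_B = 9 − 7 = 2

rB=2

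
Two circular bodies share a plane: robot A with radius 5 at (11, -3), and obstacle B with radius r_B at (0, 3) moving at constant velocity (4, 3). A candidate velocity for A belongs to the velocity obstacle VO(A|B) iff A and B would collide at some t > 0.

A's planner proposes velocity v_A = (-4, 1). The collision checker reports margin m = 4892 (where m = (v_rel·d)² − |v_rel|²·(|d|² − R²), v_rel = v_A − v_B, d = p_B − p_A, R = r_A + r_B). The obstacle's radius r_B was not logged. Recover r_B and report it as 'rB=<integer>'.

m = 4892
d = (-11, 6);  v_rel = (-8, -2),  |v_rel|² = 68
v_rel×d = (-8)·(6) − (-2)·(-11) = -70
since m = R²·68 − (-70)²:  R² = (4900 + 4892) / 68 = 144
R = √144 = 12  ⇒  r_B = 12 − 5 = 7

rB=7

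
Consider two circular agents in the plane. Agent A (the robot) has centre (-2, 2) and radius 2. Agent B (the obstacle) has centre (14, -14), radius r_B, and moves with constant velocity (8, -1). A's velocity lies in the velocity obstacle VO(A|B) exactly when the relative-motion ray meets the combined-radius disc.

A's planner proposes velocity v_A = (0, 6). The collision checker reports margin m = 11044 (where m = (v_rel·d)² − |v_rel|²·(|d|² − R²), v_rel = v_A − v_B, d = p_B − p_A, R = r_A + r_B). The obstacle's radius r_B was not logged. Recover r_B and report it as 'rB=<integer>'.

m = 11044
d = (16, -16);  v_rel = (-8, 7),  |v_rel|² = 113
v_rel×d = (-8)·(-16) − (7)·(16) = 16
since m = R²·113 − 16²:  R² = (256 + 11044) / 113 = 100
R = √100 = 10  ⇒  r_B = 10 − 2 = 8

rB=8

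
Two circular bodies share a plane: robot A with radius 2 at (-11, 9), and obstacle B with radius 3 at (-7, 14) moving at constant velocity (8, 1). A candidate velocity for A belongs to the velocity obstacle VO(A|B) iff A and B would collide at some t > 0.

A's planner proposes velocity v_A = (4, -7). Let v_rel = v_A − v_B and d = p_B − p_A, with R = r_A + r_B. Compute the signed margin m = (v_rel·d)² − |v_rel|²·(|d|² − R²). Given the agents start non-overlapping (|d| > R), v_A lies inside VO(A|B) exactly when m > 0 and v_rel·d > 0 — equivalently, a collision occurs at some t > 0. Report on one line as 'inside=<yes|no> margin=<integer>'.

d = (4, 5),  |d|² = 41;  R = 2+3 = 5,  c = 41−5² = 16
v_rel = (-4, -8),  |v_rel|² = 80;  v_rel·d = (-4)·(4) + (-8)·(5) = -56
80·t² + 112·t + 16 = 0  ⇒  m = (-56)² − 80·16 = 1856
m = 1856 > 0,  v_rel·d = -56 < 0  ⇒  outside

inside=no margin=1856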